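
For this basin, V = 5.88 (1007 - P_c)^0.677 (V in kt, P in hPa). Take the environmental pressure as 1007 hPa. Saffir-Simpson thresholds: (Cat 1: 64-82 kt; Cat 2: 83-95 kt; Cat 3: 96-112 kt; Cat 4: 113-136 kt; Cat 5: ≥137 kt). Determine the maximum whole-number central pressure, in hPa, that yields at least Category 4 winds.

Category 4 begins at V = 113 kt.
Required ΔP = (113/5.88)^(1/0.677) = 19.218^1.477 ≈ 78.73 hPa.
P_c ≤ 1007 − 78.73 = 928.27, so the highest integer P_c is 928 hPa.

928 hPa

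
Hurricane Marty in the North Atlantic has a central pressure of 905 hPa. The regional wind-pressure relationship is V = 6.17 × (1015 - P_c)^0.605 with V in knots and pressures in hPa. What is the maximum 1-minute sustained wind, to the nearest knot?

106 kt

ΔP = 1015 − 905 = 110 hPa.
110^0.605 ≈ 17.181.
V ≈ 6.17 × 17.181 ≈ 106.0 kt.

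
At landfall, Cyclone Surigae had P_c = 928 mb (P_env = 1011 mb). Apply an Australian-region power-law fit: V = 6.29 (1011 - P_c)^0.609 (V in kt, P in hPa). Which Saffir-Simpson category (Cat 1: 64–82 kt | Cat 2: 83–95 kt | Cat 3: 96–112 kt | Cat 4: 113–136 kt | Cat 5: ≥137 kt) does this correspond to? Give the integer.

2

ΔP = 1011 − 928 = 83 mb.
V ≈ 6.29 × 83^0.609 = 6.29 × 14.75 ≈ 93 kt.
93 kt falls in the Category 2 band.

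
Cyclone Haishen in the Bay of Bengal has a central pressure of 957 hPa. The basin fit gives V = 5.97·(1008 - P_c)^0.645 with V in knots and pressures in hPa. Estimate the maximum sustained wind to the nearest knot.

75 kt

ΔP = 1008 − 957 = 51 hPa.
51^0.645 ≈ 12.629.
V ≈ 5.97 × 12.629 ≈ 75.4 kt.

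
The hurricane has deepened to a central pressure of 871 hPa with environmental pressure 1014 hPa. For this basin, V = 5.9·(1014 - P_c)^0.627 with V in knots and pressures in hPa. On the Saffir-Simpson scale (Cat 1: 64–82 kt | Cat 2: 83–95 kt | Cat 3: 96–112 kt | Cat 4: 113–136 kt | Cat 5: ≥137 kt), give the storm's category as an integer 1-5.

ΔP = 1014 − 871 = 143 hPa.
V ≈ 5.9 × 143^0.627 = 5.9 × 22.46 ≈ 133 kt.
133 kt falls in the Category 4 band.

4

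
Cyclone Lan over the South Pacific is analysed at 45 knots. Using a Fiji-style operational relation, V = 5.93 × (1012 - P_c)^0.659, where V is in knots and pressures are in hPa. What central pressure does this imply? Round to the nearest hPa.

990 hPa

ΔP = (V / 5.93)^(1/0.659) = (45/5.93)^1.517.
45/5.93 = 7.589; 7.589^1.517 ≈ 21.66 hPa.
P_c = 1012 − 21.66 = 990.34 ≈ 990 hPa.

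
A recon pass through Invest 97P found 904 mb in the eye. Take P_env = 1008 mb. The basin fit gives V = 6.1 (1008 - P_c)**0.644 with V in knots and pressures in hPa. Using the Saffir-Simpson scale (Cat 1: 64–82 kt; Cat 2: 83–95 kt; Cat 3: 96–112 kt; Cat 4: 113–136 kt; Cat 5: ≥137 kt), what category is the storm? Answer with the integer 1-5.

ΔP = 1008 − 904 = 104 mb.
V ≈ 6.1 × 104^0.644 = 6.1 × 19.91 ≈ 121 kt.
121 kt falls in the Category 4 band.

4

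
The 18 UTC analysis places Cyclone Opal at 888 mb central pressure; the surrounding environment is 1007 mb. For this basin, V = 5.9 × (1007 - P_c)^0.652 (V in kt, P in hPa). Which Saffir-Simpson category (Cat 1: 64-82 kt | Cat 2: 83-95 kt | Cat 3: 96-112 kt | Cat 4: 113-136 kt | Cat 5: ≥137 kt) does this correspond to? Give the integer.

4

ΔP = 1007 − 888 = 119 mb.
V ≈ 5.9 × 119^0.652 = 5.9 × 22.56 ≈ 133 kt.
133 kt falls in the Category 4 band.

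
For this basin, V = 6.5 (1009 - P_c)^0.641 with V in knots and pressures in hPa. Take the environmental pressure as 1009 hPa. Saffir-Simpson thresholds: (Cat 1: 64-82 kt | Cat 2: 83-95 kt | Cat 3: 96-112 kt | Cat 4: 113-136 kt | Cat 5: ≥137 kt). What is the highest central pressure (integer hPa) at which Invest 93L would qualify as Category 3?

942 hPa

Category 3 begins at V = 96 kt.
Required ΔP = (96/6.5)^(1/0.641) = 14.769^1.560 ≈ 66.72 hPa.
P_c ≤ 1009 − 66.72 = 942.28, so the highest integer P_c is 942 hPa.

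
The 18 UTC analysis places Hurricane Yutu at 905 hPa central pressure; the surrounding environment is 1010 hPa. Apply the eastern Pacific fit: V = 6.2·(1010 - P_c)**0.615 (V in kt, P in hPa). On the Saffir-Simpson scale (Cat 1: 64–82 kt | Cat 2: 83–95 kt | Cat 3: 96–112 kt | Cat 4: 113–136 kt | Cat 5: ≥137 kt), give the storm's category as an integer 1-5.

3

ΔP = 1010 − 905 = 105 hPa.
V ≈ 6.2 × 105^0.615 = 6.2 × 17.50 ≈ 108 kt.
108 kt falls in the Category 3 band.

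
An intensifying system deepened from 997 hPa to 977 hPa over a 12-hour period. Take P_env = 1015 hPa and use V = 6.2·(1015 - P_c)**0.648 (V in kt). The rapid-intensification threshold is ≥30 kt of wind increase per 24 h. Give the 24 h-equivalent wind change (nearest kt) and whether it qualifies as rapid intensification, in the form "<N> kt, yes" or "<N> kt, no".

50 kt, yes

V₁: ΔP = 18, V ≈ 6.2 × 18^0.648 ≈ 40.35 kt.
V₂: ΔP = 38, V ≈ 6.2 × 38^0.648 ≈ 65.48 kt.
ΔV over 12 h = 25.13 kt → 24 h equivalent = 25.13 × 24/12 ≈ 50.26 kt.
50 kt ≥ 30 kt ⇒ rapid intensification.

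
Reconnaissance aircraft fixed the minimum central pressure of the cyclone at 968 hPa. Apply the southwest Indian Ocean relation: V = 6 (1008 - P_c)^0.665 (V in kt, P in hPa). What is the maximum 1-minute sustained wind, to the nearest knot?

ΔP = 1008 − 968 = 40 hPa.
40^0.665 ≈ 11.624.
V ≈ 6 × 11.624 ≈ 69.7 kt.

70 kt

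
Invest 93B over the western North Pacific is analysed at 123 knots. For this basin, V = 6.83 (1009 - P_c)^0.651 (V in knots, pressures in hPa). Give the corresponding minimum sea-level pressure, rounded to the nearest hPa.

ΔP = (V / 6.83)^(1/0.651) = (123/6.83)^1.536.
123/6.83 = 18.009; 18.009^1.536 ≈ 84.83 hPa.
P_c = 1009 − 84.83 = 924.17 ≈ 924 hPa.

924 hPa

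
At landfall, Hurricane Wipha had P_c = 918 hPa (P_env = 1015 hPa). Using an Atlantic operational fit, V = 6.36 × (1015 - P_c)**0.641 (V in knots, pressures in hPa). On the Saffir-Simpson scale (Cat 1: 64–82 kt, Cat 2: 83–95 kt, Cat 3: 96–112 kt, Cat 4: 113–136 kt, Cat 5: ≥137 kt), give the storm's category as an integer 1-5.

4

ΔP = 1015 − 918 = 97 hPa.
V ≈ 6.36 × 97^0.641 = 6.36 × 18.77 ≈ 119 kt.
119 kt falls in the Category 4 band.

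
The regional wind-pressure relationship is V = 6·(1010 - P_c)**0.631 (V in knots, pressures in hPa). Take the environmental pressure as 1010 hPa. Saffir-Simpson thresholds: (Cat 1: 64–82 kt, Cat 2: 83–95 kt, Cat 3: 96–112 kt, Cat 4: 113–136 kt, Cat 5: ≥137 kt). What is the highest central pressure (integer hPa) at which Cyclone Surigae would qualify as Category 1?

967 hPa

Category 1 begins at V = 64 kt.
Required ΔP = (64/6)^(1/0.631) = 10.667^1.585 ≈ 42.58 hPa.
P_c ≤ 1010 − 42.58 = 967.42, so the highest integer P_c is 967 hPa.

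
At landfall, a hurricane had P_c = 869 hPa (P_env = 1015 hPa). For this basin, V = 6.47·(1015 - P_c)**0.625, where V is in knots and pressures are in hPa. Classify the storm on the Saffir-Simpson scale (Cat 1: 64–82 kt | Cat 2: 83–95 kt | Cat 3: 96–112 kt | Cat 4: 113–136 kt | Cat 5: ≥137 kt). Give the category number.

5

ΔP = 1015 − 869 = 146 hPa.
V ≈ 6.47 × 146^0.625 = 6.47 × 22.53 ≈ 146 kt.
146 kt falls in the Category 5 band.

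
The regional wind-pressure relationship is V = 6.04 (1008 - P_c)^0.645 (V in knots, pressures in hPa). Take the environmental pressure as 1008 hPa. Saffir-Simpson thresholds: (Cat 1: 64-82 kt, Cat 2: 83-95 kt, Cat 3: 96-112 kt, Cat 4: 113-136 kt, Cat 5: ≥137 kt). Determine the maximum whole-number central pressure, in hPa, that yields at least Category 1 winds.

Category 1 begins at V = 64 kt.
Required ΔP = (64/6.04)^(1/0.645) = 10.596^1.550 ≈ 38.85 hPa.
P_c ≤ 1008 − 38.85 = 969.15, so the highest integer P_c is 969 hPa.

969 hPa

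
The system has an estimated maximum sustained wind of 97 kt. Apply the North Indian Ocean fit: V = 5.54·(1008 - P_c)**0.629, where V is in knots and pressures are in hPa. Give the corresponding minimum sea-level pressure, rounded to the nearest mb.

ΔP = (V / 5.54)^(1/0.629) = (97/5.54)^1.590.
97/5.54 = 17.509; 17.509^1.590 ≈ 94.75 mb.
P_c = 1008 − 94.75 = 913.25 ≈ 913 mb.

913 mb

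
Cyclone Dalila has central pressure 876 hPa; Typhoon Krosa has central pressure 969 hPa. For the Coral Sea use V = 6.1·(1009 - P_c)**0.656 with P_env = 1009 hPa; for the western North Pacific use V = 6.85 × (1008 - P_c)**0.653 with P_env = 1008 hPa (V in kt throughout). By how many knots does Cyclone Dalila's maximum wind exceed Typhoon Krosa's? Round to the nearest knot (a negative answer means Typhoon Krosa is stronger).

76 kt

Cyclone Dalila: ΔP = 133; V ≈ 6.1 × 133^0.656 ≈ 150.86 kt.
Typhoon Krosa: ΔP = 39; V ≈ 6.85 × 39^0.653 ≈ 74.93 kt.
Difference ≈ 150.86 − 74.93 = 75.93 → 76 kt.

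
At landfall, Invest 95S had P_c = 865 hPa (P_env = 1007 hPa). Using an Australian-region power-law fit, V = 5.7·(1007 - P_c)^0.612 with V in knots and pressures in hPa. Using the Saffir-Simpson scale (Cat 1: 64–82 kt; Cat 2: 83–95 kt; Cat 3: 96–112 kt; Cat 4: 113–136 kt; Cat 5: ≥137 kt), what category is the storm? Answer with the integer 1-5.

ΔP = 1007 − 865 = 142 hPa.
V ≈ 5.7 × 142^0.612 = 5.7 × 20.76 ≈ 118 kt.
118 kt falls in the Category 4 band.

4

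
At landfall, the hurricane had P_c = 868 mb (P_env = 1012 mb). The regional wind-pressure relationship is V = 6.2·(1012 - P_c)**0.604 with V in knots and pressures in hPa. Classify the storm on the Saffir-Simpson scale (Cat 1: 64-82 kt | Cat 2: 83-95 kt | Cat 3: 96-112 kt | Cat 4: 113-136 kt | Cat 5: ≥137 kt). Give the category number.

4

ΔP = 1012 − 868 = 144 mb.
V ≈ 6.2 × 144^0.604 = 6.2 × 20.12 ≈ 125 kt.
125 kt falls in the Category 4 band.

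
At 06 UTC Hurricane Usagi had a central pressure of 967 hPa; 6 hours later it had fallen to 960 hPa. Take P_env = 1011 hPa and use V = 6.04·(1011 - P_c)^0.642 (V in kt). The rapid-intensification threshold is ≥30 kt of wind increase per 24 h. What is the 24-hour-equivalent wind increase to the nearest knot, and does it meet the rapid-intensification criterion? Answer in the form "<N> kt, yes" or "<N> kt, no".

V₁: ΔP = 44, V ≈ 6.04 × 44^0.642 ≈ 68.57 kt.
V₂: ΔP = 51, V ≈ 6.04 × 51^0.642 ≈ 75.39 kt.
ΔV over 6 h = 6.82 kt → 24 h equivalent = 6.82 × 24/6 ≈ 27.28 kt.
27 kt < 30 kt ⇒ not rapid intensification.

27 kt, no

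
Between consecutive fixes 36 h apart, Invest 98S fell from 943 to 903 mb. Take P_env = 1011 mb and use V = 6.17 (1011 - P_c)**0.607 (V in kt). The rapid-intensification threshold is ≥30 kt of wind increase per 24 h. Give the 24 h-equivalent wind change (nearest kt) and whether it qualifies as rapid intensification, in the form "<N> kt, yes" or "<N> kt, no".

17 kt, no

V₁: ΔP = 68, V ≈ 6.17 × 68^0.607 ≈ 79.91 kt.
V₂: ΔP = 108, V ≈ 6.17 × 108^0.607 ≈ 105.82 kt.
ΔV over 36 h = 25.91 kt → 24 h equivalent = 25.91 × 24/36 ≈ 17.27 kt.
17 kt < 30 kt ⇒ not rapid intensification.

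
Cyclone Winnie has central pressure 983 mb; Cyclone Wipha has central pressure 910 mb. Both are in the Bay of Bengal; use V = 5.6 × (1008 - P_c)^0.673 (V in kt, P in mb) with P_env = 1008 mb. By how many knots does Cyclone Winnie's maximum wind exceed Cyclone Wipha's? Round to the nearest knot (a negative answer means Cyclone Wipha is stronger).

Cyclone Winnie: ΔP = 25; V ≈ 5.6 × 25^0.673 ≈ 48.87 kt.
Cyclone Wipha: ΔP = 98; V ≈ 5.6 × 98^0.673 ≈ 122.54 kt.
Difference ≈ 48.87 − 122.54 = -73.67 → -74 kt.

-74 kt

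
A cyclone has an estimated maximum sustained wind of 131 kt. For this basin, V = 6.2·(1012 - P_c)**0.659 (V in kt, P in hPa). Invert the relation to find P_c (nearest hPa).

910 hPa

ΔP = (V / 6.2)^(1/0.659) = (131/6.2)^1.517.
131/6.2 = 21.129; 21.129^1.517 ≈ 102.43 hPa.
P_c = 1012 − 102.43 = 909.57 ≈ 910 hPa.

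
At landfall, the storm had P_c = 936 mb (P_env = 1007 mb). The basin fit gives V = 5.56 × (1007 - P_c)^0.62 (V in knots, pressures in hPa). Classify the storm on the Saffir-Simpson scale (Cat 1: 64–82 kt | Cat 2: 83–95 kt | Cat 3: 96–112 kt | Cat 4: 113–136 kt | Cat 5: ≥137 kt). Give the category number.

1

ΔP = 1007 − 936 = 71 mb.
V ≈ 5.56 × 71^0.62 = 5.56 × 14.05 ≈ 78 kt.
78 kt falls in the Category 1 band.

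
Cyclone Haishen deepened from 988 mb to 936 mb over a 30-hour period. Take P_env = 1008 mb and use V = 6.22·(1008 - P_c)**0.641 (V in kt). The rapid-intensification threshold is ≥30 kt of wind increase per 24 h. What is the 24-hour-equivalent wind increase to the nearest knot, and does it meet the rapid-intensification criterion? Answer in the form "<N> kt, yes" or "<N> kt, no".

43 kt, yes

V₁: ΔP = 20, V ≈ 6.22 × 20^0.641 ≈ 42.44 kt.
V₂: ΔP = 72, V ≈ 6.22 × 72^0.641 ≈ 96.46 kt.
ΔV over 30 h = 54.02 kt → 24 h equivalent = 54.02 × 24/30 ≈ 43.22 kt.
43 kt ≥ 30 kt ⇒ rapid intensification.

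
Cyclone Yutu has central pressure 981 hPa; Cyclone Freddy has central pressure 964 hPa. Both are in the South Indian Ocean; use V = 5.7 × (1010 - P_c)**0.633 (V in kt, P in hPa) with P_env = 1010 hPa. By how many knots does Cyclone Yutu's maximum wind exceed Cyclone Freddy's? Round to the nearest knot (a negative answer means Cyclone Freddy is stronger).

-16 kt

Cyclone Yutu: ΔP = 29; V ≈ 5.7 × 29^0.633 ≈ 48.04 kt.
Cyclone Freddy: ΔP = 46; V ≈ 5.7 × 46^0.633 ≈ 64.33 kt.
Difference ≈ 48.04 − 64.33 = -16.29 → -16 kt.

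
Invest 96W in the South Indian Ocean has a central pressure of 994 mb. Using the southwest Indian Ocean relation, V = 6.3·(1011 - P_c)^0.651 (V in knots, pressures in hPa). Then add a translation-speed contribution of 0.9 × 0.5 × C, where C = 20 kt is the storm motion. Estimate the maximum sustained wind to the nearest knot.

49 kt

ΔP = 1011 − 994 = 17 mb.
17^0.651 ≈ 6.324.
V ≈ 6.3 × 6.324 ≈ 39.8 kt.
Translation term: 0.9 × 0.5 × 20 = 9 kt.
Corrected V ≈ 48.8 kt → 49 kt.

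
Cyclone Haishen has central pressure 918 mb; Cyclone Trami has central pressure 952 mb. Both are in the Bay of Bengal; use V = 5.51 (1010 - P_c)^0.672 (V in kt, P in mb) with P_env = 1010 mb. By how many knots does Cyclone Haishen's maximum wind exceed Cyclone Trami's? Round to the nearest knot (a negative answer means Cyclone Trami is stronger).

Cyclone Haishen: ΔP = 92; V ≈ 5.51 × 92^0.672 ≈ 115.03 kt.
Cyclone Trami: ΔP = 58; V ≈ 5.51 × 58^0.672 ≈ 84.37 kt.
Difference ≈ 115.03 − 84.37 = 30.66 → 31 kt.

31 kt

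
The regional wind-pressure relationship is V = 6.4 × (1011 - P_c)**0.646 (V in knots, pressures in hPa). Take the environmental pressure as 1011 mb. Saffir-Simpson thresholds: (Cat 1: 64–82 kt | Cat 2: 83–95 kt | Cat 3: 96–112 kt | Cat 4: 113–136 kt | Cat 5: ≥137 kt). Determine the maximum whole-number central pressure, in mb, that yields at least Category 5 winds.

896 mb

Category 5 begins at V = 137 kt.
Required ΔP = (137/6.4)^(1/0.646) = 21.406^1.548 ≈ 114.73 mb.
P_c ≤ 1011 − 114.73 = 896.27, so the highest integer P_c is 896 mb.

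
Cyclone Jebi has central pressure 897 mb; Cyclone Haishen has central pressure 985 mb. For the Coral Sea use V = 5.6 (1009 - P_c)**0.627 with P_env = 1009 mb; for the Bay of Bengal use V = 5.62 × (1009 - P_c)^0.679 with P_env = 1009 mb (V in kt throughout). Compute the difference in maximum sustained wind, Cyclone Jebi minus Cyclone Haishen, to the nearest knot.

Cyclone Jebi: ΔP = 112; V ≈ 5.6 × 112^0.627 ≈ 107.91 kt.
Cyclone Haishen: ΔP = 24; V ≈ 5.62 × 24^0.679 ≈ 48.63 kt.
Difference ≈ 107.91 − 48.63 = 59.28 → 59 kt.

59 kt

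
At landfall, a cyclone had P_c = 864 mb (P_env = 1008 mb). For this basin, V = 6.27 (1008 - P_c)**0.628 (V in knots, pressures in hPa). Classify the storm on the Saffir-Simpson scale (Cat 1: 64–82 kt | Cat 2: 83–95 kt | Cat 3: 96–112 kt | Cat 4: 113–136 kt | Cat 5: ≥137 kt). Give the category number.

ΔP = 1008 − 864 = 144 mb.
V ≈ 6.27 × 144^0.628 = 6.27 × 22.67 ≈ 142 kt.
142 kt falls in the Category 5 band.

5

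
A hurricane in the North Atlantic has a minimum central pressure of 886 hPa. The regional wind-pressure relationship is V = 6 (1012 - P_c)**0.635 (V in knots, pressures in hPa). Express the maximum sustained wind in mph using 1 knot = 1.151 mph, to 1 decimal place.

ΔP = 1012 − 886 = 126 hPa.
V ≈ 6 × 126^0.635 = 6 × 21.564 ≈ 129.386 kt.
129.386 × 1.151 ≈ 148.92 mph → 148.9 mph.

148.9 mph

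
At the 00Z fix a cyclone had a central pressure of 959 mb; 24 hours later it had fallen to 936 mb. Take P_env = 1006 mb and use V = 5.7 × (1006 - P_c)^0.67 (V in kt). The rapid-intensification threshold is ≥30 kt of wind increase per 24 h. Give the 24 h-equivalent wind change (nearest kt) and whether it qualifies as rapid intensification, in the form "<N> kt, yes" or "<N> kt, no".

23 kt, no

V₁: ΔP = 47, V ≈ 5.7 × 47^0.67 ≈ 75.19 kt.
V₂: ΔP = 70, V ≈ 5.7 × 70^0.67 ≈ 98.20 kt.
ΔV over 24 h = 23.01 kt → 24 h equivalent = 23.01 × 24/24 ≈ 23.01 kt.
23 kt < 30 kt ⇒ not rapid intensification.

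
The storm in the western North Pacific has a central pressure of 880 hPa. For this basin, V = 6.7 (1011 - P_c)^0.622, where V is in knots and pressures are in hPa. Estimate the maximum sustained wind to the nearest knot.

ΔP = 1011 − 880 = 131 hPa.
131^0.622 ≈ 20.746.
V ≈ 6.7 × 20.746 ≈ 139.0 kt.

139 kt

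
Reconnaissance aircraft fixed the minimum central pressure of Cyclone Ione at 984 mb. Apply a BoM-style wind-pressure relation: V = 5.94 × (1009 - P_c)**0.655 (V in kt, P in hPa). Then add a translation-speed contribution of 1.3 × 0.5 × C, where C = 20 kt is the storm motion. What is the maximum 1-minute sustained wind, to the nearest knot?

ΔP = 1009 − 984 = 25 mb.
25^0.655 ≈ 8.235.
V ≈ 5.94 × 8.235 ≈ 48.9 kt.
Translation term: 1.3 × 0.5 × 20 = 13 kt.
Corrected V ≈ 61.9 kt → 62 kt.

62 kt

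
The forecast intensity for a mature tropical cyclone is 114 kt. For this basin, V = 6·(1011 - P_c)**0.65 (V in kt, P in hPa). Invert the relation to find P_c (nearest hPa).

ΔP = (V / 6)^(1/0.65) = (114/6)^1.538.
114/6 = 19.000; 19.000^1.538 ≈ 92.75 hPa.
P_c = 1011 − 92.75 = 918.25 ≈ 918 hPa.

918 hPa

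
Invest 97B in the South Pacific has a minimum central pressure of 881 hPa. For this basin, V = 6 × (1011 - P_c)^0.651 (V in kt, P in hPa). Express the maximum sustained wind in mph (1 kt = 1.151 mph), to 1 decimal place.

164.2 mph

ΔP = 1011 − 881 = 130 hPa.
V ≈ 6 × 130^0.651 = 6 × 23.778 ≈ 142.669 kt.
142.669 × 1.151 ≈ 164.21 mph → 164.2 mph.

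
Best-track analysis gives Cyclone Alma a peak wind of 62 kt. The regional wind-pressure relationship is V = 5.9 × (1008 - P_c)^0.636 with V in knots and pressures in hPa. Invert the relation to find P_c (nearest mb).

968 mb

ΔP = (V / 5.9)^(1/0.636) = (62/5.9)^1.572.
62/5.9 = 10.508; 10.508^1.572 ≈ 40.38 mb.
P_c = 1008 − 40.38 = 967.62 ≈ 968 mb.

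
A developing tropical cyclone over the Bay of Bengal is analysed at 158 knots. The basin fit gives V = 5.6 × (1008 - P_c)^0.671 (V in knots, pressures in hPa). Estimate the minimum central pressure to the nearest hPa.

863 hPa

ΔP = (V / 5.6)^(1/0.671) = (158/5.6)^1.490.
158/5.6 = 28.214; 28.214^1.490 ≈ 145.10 hPa.
P_c = 1008 − 145.10 = 862.90 ≈ 863 hPa.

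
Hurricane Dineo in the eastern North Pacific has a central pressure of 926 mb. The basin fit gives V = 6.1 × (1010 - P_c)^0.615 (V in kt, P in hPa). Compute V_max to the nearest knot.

ΔP = 1010 − 926 = 84 mb.
84^0.615 ≈ 15.256.
V ≈ 6.1 × 15.256 ≈ 93.1 kt.

93 kt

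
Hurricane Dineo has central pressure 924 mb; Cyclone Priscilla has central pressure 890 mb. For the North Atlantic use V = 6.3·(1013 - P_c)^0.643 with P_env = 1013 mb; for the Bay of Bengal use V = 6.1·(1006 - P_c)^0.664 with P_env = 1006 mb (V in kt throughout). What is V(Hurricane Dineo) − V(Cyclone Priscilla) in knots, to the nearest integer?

-30 kt

Hurricane Dineo: ΔP = 89; V ≈ 6.3 × 89^0.643 ≈ 112.93 kt.
Cyclone Priscilla: ΔP = 116; V ≈ 6.1 × 116^0.664 ≈ 143.26 kt.
Difference ≈ 112.93 − 143.26 = -30.33 → -30 kt.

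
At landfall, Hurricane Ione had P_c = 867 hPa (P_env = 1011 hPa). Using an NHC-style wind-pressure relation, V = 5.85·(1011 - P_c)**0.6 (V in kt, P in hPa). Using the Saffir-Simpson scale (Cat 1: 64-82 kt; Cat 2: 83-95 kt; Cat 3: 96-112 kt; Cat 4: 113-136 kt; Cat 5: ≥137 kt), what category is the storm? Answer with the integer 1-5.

ΔP = 1011 − 867 = 144 hPa.
V ≈ 5.85 × 144^0.6 = 5.85 × 19.73 ≈ 115 kt.
115 kt falls in the Category 4 band.

4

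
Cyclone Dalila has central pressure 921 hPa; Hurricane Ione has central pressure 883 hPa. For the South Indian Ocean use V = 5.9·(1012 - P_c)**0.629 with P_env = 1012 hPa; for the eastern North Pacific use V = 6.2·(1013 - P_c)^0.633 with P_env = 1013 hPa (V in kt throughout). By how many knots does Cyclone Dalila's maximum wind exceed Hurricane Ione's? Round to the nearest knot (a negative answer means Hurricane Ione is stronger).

-34 kt

Cyclone Dalila: ΔP = 91; V ≈ 5.9 × 91^0.629 ≈ 100.71 kt.
Hurricane Ione: ΔP = 130; V ≈ 6.2 × 130^0.633 ≈ 135.06 kt.
Difference ≈ 100.71 − 135.06 = -34.35 → -34 kt.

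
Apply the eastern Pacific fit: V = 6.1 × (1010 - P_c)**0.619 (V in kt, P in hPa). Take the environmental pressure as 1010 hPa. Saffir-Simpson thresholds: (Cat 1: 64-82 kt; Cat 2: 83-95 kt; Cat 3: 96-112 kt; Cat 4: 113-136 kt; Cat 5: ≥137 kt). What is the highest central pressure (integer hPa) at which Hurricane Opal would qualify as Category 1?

Category 1 begins at V = 64 kt.
Required ΔP = (64/6.1)^(1/0.619) = 10.492^1.616 ≈ 44.59 hPa.
P_c ≤ 1010 − 44.59 = 965.41, so the highest integer P_c is 965 hPa.

965 hPa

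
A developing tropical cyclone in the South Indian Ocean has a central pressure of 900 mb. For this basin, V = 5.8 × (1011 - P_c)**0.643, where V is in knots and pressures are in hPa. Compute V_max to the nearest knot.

ΔP = 1011 − 900 = 111 mb.
111^0.643 ≈ 20.661.
V ≈ 5.8 × 20.661 ≈ 119.8 kt.

120 kt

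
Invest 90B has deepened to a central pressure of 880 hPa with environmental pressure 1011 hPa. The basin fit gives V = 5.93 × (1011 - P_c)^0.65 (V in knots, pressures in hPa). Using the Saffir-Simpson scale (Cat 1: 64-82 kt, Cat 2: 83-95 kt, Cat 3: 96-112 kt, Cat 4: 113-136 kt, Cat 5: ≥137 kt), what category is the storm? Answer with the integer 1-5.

5

ΔP = 1011 − 880 = 131 hPa.
V ≈ 5.93 × 131^0.65 = 5.93 × 23.78 ≈ 141 kt.
141 kt falls in the Category 5 band.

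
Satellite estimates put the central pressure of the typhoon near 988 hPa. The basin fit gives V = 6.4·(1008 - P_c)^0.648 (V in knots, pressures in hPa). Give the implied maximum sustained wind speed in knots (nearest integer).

45 kt

ΔP = 1008 − 988 = 20 hPa.
20^0.648 ≈ 6.967.
V ≈ 6.4 × 6.967 ≈ 44.6 kt.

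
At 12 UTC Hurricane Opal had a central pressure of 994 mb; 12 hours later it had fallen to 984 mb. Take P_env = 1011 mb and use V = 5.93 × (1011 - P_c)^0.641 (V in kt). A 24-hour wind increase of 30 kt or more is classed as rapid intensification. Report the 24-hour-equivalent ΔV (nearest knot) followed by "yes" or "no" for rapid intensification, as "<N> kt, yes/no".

25 kt, no

V₁: ΔP = 17, V ≈ 5.93 × 17^0.641 ≈ 36.46 kt.
V₂: ΔP = 27, V ≈ 5.93 × 27^0.641 ≈ 49.04 kt.
ΔV over 12 h = 12.58 kt → 24 h equivalent = 12.58 × 24/12 ≈ 25.16 kt.
25 kt < 30 kt ⇒ not rapid intensification.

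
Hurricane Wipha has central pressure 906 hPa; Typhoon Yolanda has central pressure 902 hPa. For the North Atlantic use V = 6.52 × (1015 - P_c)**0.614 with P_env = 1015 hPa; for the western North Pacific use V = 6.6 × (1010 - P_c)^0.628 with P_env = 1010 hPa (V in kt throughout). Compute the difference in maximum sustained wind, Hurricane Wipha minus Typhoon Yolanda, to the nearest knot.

Hurricane Wipha: ΔP = 109; V ≈ 6.52 × 109^0.614 ≈ 116.21 kt.
Typhoon Yolanda: ΔP = 108; V ≈ 6.6 × 108^0.628 ≈ 124.89 kt.
Difference ≈ 116.21 − 124.89 = -8.68 → -9 kt.

-9 kt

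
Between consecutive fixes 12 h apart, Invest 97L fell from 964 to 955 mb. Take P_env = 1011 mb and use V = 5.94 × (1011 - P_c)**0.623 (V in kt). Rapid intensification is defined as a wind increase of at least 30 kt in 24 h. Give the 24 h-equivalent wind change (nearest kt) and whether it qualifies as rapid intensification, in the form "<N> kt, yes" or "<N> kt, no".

15 kt, no

V₁: ΔP = 47, V ≈ 5.94 × 47^0.623 ≈ 65.39 kt.
V₂: ΔP = 56, V ≈ 5.94 × 56^0.623 ≈ 72.93 kt.
ΔV over 12 h = 7.54 kt → 24 h equivalent = 7.54 × 24/12 ≈ 15.08 kt.
15 kt < 30 kt ⇒ not rapid intensification.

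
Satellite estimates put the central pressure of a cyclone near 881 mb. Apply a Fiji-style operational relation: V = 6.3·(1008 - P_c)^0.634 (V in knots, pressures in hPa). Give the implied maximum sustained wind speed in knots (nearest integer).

136 kt

ΔP = 1008 − 881 = 127 mb.
127^0.634 ≈ 21.568.
V ≈ 6.3 × 21.568 ≈ 135.9 kt.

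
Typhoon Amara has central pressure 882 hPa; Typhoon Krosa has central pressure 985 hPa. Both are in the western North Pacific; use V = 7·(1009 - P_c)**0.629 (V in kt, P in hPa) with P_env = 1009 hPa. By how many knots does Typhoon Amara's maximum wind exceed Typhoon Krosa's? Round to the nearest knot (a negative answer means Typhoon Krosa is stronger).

Typhoon Amara: ΔP = 127; V ≈ 7 × 127^0.629 ≈ 147.36 kt.
Typhoon Krosa: ΔP = 24; V ≈ 7 × 24^0.629 ≈ 51.67 kt.
Difference ≈ 147.36 − 51.67 = 95.69 → 96 kt.

96 kt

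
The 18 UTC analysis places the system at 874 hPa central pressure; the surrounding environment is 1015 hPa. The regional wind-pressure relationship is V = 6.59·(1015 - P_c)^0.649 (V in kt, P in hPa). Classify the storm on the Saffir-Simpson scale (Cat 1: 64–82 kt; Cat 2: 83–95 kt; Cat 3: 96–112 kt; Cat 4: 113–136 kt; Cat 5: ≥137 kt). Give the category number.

5

ΔP = 1015 − 874 = 141 hPa.
V ≈ 6.59 × 141^0.649 = 6.59 × 24.82 ≈ 164 kt.
164 kt falls in the Category 5 band.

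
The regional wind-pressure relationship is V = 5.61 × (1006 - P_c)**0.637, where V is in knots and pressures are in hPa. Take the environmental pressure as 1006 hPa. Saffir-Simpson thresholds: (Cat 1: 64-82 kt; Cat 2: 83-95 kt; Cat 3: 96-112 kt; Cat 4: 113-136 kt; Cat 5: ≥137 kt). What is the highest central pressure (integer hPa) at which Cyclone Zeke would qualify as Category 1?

Category 1 begins at V = 64 kt.
Required ΔP = (64/5.61)^(1/0.637) = 11.408^1.570 ≈ 45.68 hPa.
P_c ≤ 1006 − 45.68 = 960.32, so the highest integer P_c is 960 hPa.

960 hPa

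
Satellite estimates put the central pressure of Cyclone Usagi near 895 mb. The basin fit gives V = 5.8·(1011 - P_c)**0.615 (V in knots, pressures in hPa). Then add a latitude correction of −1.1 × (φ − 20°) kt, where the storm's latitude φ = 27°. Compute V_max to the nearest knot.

ΔP = 1011 − 895 = 116 mb.
116^0.615 ≈ 18.606.
V ≈ 5.8 × 18.606 ≈ 107.9 kt.
Latitude correction: −1.1 × (27 − 20) = -7.7 kt.
Corrected V ≈ 100.2 kt → 100 kt.

100 kt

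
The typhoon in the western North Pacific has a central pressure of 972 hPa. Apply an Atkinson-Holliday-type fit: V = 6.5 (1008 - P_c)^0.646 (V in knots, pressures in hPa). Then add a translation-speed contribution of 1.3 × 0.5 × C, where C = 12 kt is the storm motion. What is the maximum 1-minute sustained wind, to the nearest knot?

ΔP = 1008 − 972 = 36 hPa.
36^0.646 ≈ 10.124.
V ≈ 6.5 × 10.124 ≈ 65.8 kt.
Translation term: 1.3 × 0.5 × 12 = 7.8 kt.
Corrected V ≈ 73.6 kt → 74 kt.

74 kt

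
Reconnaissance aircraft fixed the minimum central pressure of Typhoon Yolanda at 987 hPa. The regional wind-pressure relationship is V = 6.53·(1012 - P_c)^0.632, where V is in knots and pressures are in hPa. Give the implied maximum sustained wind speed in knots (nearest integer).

50 kt

ΔP = 1012 − 987 = 25 hPa.
25^0.632 ≈ 7.647.
V ≈ 6.53 × 7.647 ≈ 49.9 kt.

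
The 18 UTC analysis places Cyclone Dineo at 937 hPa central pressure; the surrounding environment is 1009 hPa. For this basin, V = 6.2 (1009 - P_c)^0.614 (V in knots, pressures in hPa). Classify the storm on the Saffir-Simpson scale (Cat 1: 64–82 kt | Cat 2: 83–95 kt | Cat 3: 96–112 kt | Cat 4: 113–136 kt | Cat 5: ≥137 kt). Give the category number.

2

ΔP = 1009 − 937 = 72 hPa.
V ≈ 6.2 × 72^0.614 = 6.2 × 13.82 ≈ 86 kt.
86 kt falls in the Category 2 band.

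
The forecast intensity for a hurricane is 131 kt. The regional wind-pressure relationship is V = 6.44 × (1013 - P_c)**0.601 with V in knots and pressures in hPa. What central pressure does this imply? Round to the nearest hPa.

863 hPa

ΔP = (V / 6.44)^(1/0.601) = (131/6.44)^1.664.
131/6.44 = 20.342; 20.342^1.664 ≈ 150.32 hPa.
P_c = 1013 − 150.32 = 862.68 ≈ 863 hPa.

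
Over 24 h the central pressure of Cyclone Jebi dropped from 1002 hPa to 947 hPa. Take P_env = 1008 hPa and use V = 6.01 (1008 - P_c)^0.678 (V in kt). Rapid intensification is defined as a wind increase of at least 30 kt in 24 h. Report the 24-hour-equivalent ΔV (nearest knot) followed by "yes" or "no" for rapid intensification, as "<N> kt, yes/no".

77 kt, yes

V₁: ΔP = 6, V ≈ 6.01 × 6^0.678 ≈ 20.25 kt.
V₂: ΔP = 61, V ≈ 6.01 × 61^0.678 ≈ 97.57 kt.
ΔV over 24 h = 77.32 kt → 24 h equivalent = 77.32 × 24/24 ≈ 77.32 kt.
77 kt ≥ 30 kt ⇒ rapid intensification.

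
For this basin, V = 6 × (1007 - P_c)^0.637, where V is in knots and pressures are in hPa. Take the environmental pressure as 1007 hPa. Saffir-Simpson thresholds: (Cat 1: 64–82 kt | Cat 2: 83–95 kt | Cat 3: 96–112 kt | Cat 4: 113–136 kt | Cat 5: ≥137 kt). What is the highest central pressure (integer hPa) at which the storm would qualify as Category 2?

Category 2 begins at V = 83 kt.
Required ΔP = (83/6)^(1/0.637) = 13.833^1.570 ≈ 61.82 hPa.
P_c ≤ 1007 − 61.82 = 945.18, so the highest integer P_c is 945 hPa.

945 hPa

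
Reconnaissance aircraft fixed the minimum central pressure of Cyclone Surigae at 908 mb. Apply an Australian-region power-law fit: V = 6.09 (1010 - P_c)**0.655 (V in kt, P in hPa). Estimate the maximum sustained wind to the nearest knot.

ΔP = 1010 − 908 = 102 mb.
102^0.655 ≈ 20.684.
V ≈ 6.09 × 20.684 ≈ 126.0 kt.

126 kt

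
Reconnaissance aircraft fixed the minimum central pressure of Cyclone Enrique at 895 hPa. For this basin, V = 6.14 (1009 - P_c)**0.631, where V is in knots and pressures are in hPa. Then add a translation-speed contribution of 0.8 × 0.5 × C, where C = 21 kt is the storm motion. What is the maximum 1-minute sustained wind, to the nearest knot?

ΔP = 1009 − 895 = 114 hPa.
114^0.631 ≈ 19.857.
V ≈ 6.14 × 19.857 ≈ 121.9 kt.
Translation term: 0.8 × 0.5 × 21 = 8.4 kt.
Corrected V ≈ 130.3 kt → 130 kt.

130 kt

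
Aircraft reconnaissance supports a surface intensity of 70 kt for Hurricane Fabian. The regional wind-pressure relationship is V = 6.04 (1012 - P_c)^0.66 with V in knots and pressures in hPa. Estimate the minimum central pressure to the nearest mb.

971 mb

ΔP = (V / 6.04)^(1/0.66) = (70/6.04)^1.515.
70/6.04 = 11.589; 11.589^1.515 ≈ 40.95 mb.
P_c = 1012 − 40.95 = 971.05 ≈ 971 mb.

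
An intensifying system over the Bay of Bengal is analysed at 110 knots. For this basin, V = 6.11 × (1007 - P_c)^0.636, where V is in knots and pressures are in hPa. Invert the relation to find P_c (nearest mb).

ΔP = (V / 6.11)^(1/0.636) = (110/6.11)^1.572.
110/6.11 = 18.003; 18.003^1.572 ≈ 94.15 mb.
P_c = 1007 − 94.15 = 912.85 ≈ 913 mb.

913 mb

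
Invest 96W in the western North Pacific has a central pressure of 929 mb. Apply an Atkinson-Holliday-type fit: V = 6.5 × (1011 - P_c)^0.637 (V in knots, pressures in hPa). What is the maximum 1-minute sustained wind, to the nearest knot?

ΔP = 1011 − 929 = 82 mb.
82^0.637 ≈ 16.561.
V ≈ 6.5 × 16.561 ≈ 107.6 kt.

108 kt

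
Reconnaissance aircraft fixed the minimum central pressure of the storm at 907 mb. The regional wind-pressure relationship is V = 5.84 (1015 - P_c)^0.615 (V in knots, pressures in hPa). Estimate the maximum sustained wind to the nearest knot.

104 kt

ΔP = 1015 − 907 = 108 mb.
108^0.615 ≈ 17.806.
V ≈ 5.84 × 17.806 ≈ 104.0 kt.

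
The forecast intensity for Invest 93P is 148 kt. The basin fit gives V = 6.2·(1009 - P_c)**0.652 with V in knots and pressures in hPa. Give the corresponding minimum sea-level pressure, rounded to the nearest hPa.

ΔP = (V / 6.2)^(1/0.652) = (148/6.2)^1.534.
148/6.2 = 23.871; 23.871^1.534 ≈ 129.81 hPa.
P_c = 1009 − 129.81 = 879.19 ≈ 879 hPa.

879 hPa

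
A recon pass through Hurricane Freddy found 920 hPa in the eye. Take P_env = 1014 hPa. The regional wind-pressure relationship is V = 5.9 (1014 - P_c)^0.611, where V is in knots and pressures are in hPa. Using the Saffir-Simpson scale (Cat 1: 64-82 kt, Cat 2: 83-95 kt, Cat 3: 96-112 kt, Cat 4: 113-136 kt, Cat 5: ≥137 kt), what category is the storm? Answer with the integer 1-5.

2

ΔP = 1014 − 920 = 94 hPa.
V ≈ 5.9 × 94^0.611 = 5.9 × 16.05 ≈ 95 kt.
95 kt falls in the Category 2 band.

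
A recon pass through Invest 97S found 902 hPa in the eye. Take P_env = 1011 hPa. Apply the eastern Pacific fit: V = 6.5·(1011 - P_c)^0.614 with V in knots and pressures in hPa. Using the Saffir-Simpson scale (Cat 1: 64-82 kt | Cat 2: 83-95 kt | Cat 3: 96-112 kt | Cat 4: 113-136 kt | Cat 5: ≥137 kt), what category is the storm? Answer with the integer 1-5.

ΔP = 1011 − 902 = 109 hPa.
V ≈ 6.5 × 109^0.614 = 6.5 × 17.82 ≈ 116 kt.
116 kt falls in the Category 4 band.

4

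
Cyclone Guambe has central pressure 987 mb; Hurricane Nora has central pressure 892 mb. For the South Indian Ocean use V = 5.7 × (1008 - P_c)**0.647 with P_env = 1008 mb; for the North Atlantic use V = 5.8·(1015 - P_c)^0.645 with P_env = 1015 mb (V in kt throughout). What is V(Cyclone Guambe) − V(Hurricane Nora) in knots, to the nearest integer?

Cyclone Guambe: ΔP = 21; V ≈ 5.7 × 21^0.647 ≈ 40.86 kt.
Hurricane Nora: ΔP = 123; V ≈ 5.8 × 123^0.645 ≈ 129.25 kt.
Difference ≈ 40.86 − 129.25 = -88.39 → -88 kt.

-88 kt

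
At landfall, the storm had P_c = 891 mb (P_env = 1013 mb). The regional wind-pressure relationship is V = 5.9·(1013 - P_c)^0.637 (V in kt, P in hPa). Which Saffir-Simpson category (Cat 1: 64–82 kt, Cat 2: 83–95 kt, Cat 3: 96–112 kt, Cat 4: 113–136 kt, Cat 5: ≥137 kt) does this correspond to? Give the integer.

4

ΔP = 1013 − 891 = 122 mb.
V ≈ 5.9 × 122^0.637 = 5.9 × 21.33 ≈ 126 kt.
126 kt falls in the Category 4 band.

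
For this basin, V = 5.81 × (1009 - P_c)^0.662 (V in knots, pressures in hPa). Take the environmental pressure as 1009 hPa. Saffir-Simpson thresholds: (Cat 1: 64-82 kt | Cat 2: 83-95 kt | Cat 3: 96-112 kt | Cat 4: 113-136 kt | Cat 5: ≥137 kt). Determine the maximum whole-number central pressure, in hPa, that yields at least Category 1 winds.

971 hPa

Category 1 begins at V = 64 kt.
Required ΔP = (64/5.81)^(1/0.662) = 11.015^1.511 ≈ 37.50 hPa.
P_c ≤ 1009 − 37.50 = 971.50, so the highest integer P_c is 971 hPa.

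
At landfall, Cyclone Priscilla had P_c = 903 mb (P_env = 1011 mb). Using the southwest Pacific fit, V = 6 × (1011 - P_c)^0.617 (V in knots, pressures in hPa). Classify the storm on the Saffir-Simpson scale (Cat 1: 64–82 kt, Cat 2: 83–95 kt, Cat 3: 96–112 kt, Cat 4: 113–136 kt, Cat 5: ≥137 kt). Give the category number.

ΔP = 1011 − 903 = 108 mb.
V ≈ 6 × 108^0.617 = 6 × 17.97 ≈ 108 kt.
108 kt falls in the Category 3 band.

3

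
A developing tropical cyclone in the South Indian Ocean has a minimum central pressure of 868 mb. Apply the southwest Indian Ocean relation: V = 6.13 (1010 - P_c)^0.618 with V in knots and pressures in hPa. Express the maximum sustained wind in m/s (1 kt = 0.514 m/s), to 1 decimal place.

ΔP = 1010 − 868 = 142 mb.
V ≈ 6.13 × 142^0.618 = 6.13 × 21.385 ≈ 131.092 kt.
131.092 × 0.514 ≈ 67.38 m/s → 67.4 m/s.

67.4 m/s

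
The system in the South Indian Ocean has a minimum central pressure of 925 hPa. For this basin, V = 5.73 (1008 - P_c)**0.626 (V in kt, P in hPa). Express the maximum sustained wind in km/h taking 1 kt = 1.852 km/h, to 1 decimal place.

ΔP = 1008 − 925 = 83 hPa.
V ≈ 5.73 × 83^0.626 = 5.73 × 15.898 ≈ 91.096 kt.
91.096 × 1.852 ≈ 168.71 km/h → 168.7 km/h.

168.7 km/h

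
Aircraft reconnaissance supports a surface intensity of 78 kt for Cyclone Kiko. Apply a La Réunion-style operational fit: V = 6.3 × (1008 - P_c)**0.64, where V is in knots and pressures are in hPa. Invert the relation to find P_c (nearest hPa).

957 hPa

ΔP = (V / 6.3)^(1/0.64) = (78/6.3)^1.562.
78/6.3 = 12.381; 12.381^1.562 ≈ 50.98 hPa.
P_c = 1008 − 50.98 = 957.02 ≈ 957 hPa.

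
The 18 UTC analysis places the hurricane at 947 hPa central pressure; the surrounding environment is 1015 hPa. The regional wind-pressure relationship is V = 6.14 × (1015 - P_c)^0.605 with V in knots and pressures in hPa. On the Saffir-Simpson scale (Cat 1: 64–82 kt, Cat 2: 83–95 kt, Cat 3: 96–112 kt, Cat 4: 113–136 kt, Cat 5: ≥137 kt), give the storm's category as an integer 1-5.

1

ΔP = 1015 − 947 = 68 hPa.
V ≈ 6.14 × 68^0.605 = 6.14 × 12.84 ≈ 79 kt.
79 kt falls in the Category 1 band.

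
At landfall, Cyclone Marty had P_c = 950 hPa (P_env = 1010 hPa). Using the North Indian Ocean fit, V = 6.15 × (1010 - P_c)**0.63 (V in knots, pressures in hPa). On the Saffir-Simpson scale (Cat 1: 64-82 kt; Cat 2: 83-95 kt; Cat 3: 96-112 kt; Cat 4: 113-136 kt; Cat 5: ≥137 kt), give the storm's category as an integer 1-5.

1

ΔP = 1010 − 950 = 60 hPa.
V ≈ 6.15 × 60^0.63 = 6.15 × 13.19 ≈ 81 kt.
81 kt falls in the Category 1 band.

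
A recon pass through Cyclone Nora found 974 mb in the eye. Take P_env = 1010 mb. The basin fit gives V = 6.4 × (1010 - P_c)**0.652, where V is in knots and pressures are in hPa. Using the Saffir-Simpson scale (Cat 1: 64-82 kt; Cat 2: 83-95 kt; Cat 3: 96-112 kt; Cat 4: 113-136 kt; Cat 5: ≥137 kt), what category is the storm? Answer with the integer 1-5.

1

ΔP = 1010 − 974 = 36 mb.
V ≈ 6.4 × 36^0.652 = 6.4 × 10.34 ≈ 66 kt.
66 kt falls in the Category 1 band.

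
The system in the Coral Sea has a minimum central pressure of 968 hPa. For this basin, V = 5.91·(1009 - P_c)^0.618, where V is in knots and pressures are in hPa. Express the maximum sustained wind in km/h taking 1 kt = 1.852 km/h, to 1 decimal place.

ΔP = 1009 − 968 = 41 hPa.
V ≈ 5.91 × 41^0.618 = 5.91 × 9.924 ≈ 58.653 kt.
58.653 × 1.852 ≈ 108.62 km/h → 108.6 km/h.

108.6 km/h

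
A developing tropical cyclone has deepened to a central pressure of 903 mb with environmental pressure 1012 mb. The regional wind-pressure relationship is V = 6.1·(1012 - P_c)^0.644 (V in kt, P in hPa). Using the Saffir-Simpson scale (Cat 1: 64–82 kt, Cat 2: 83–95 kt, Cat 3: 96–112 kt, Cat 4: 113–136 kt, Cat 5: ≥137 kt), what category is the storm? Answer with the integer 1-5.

ΔP = 1012 − 903 = 109 mb.
V ≈ 6.1 × 109^0.644 = 6.1 × 20.52 ≈ 125 kt.
125 kt falls in the Category 4 band.

4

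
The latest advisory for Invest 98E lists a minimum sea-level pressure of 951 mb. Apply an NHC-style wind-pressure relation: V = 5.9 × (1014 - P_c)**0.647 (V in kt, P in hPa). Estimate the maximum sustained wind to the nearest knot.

ΔP = 1014 − 951 = 63 mb.
63^0.647 ≈ 14.594.
V ≈ 5.9 × 14.594 ≈ 86.1 kt.

86 kt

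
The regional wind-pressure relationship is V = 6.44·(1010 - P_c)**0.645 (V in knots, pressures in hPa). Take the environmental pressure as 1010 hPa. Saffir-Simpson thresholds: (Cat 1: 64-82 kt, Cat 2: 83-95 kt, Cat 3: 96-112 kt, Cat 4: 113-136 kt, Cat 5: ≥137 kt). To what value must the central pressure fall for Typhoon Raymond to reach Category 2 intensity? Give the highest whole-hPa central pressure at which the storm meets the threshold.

Category 2 begins at V = 83 kt.
Required ΔP = (83/6.44)^(1/0.645) = 12.888^1.550 ≈ 52.63 hPa.
P_c ≤ 1010 − 52.63 = 957.37, so the highest integer P_c is 957 hPa.

957 hPa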